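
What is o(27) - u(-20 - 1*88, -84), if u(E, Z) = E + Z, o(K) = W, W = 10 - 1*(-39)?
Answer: 241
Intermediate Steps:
W = 49 (W = 10 + 39 = 49)
o(K) = 49
o(27) - u(-20 - 1*88, -84) = 49 - ((-20 - 1*88) - 84) = 49 - ((-20 - 88) - 84) = 49 - (-108 - 84) = 49 - 1*(-192) = 49 + 192 = 241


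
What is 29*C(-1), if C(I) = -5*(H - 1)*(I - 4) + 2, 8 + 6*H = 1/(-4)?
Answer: -13311/8 ≈ -1663.9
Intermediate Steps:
H = -11/8 (H = -4/3 + (⅙)/(-4) = -4/3 + (⅙)*(-¼) = -4/3 - 1/24 = -11/8 ≈ -1.3750)
C(I) = -91/2 + 95*I/8 (C(I) = -5*(-11/8 - 1)*(I - 4) + 2 = -(-95)*(-4 + I)/8 + 2 = -5*(19/2 - 19*I/8) + 2 = (-95/2 + 95*I/8) + 2 = -91/2 + 95*I/8)
29*C(-1) = 29*(-91/2 + (95/8)*(-1)) = 29*(-91/2 - 95/8) = 29*(-459/8) = -13311/8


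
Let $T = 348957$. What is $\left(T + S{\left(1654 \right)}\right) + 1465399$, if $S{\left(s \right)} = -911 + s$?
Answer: $1815099$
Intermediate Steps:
$\left(T + S{\left(1654 \right)}\right) + 1465399 = \left(348957 + \left(-911 + 1654\right)\right) + 1465399 = \left(348957 + 743\right) + 1465399 = 349700 + 1465399 = 1815099$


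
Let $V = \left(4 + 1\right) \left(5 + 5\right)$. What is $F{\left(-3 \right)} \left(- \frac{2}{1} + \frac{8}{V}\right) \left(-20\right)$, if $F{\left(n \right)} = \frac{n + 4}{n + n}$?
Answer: $- \frac{92}{15} \approx -6.1333$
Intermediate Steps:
$V = 50$ ($V = 5 \cdot 10 = 50$)
$F{\left(n \right)} = \frac{4 + n}{2 n}$
$F{\left(-3 \right)} \left(- \frac{2}{1} + \frac{8}{V}\right) \left(-20\right) = \frac{4 - 3}{2 \left(-3\right)} \left(- \frac{2}{1} + \frac{8}{50}\right) \left(-20\right) = \frac{1}{2} \left(- \frac{1}{3}\right) 1 \left(\left(-2\right) 1 + 8 \cdot \frac{1}{50}\right) \left(-20\right) = - \frac{-2 + \frac{4}{25}}{6} \left(-20\right) = \left(- \frac{1}{6}\right) \left(- \frac{46}{25}\right) \left(-20\right) = \frac{23}{75} \left(-20\right) = - \frac{92}{15}$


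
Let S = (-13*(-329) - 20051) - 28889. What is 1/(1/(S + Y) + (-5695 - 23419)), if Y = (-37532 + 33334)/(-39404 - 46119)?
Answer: -3819709551/111207023953337 ≈ -3.4348e-5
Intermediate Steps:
Y = 4198/85523 (Y = -4198/(-85523) = -4198*(-1/85523) = 4198/85523 ≈ 0.049086)
S = -44663 (S = (4277 - 20051) - 28889 = -15774 - 28889 = -44663)
1/(1/(S + Y) + (-5695 - 23419)) = 1/(1/(-44663 + 4198/85523) + (-5695 - 23419)) = 1/(1/(-3819709551/85523) - 29114) = 1/(-85523/3819709551 - 29114) = 1/(-111207023953337/3819709551) = -3819709551/111207023953337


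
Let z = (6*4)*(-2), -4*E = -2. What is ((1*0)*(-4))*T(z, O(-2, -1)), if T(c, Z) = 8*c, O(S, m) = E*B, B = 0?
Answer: 0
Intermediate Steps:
E = ½ (E = -¼*(-2) = ½ ≈ 0.50000)
O(S, m) = 0 (O(S, m) = (½)*0 = 0)
z = -48 (z = 24*(-2) = -48)
((1*0)*(-4))*T(z, O(-2, -1)) = ((1*0)*(-4))*(8*(-48)) = (0*(-4))*(-384) = 0*(-384) = 0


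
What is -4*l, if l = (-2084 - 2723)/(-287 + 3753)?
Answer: 9614/1733 ≈ 5.5476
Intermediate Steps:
l = -4807/3466 ≈ -1.3869
-4*l = -4*(-4807/3466) = 9614/1733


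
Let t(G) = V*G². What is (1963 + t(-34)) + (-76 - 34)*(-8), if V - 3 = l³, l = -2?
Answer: -2937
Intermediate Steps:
V = -5 (V = 3 + (-2)³ = 3 - 8 = -5)
t(G) = -5*G²
(1963 + t(-34)) + (-76 - 34)*(-8) = (1963 - 5*(-34)²) + (-76 - 34)*(-8) = (1963 - 5*1156) - 110*(-8) = (1963 - 5780) + 880 = -3817 + 880 = -2937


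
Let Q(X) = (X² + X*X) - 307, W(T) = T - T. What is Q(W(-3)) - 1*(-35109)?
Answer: 34802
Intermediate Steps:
W(T) = 0
Q(X) = -307 + 2*X² (Q(X) = (X² + X²) - 307 = 2*X² - 307 = -307 + 2*X²)
Q(W(-3)) - 1*(-35109) = (-307 + 2*0²) - 1*(-35109) = (-307 + 2*0) + 35109 = (-307 + 0) + 35109 = -307 + 35109 = 34802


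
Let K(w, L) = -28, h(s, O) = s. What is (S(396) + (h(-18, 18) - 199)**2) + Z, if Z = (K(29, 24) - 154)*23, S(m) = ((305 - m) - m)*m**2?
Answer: -76326489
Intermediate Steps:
S(m) = m**2*(305 - 2*m) (S(m) = (305 - 2*m)*m**2 = m**2*(305 - 2*m))
Z = -4186 (Z = (-28 - 154)*23 = -182*23 = -4186)
(S(396) + (h(-18, 18) - 199)**2) + Z = (396**2*(305 - 2*396) + (-18 - 199)**2) - 4186 = (156816*(305 - 792) + (-217)**2) - 4186 = (156816*(-487) + 47089) - 4186 = (-76369392 + 47089) - 4186 = -76322303 - 4186 = -76326489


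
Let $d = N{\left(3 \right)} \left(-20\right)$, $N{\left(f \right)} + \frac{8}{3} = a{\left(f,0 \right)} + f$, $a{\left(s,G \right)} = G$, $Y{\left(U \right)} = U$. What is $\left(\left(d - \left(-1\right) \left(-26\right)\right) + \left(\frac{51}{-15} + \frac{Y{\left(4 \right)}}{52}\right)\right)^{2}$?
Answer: $\frac{49252324}{38025} \approx 1295.3$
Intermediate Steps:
$N{\left(f \right)} = - \frac{8}{3} + f$ ($N{\left(f \right)} = - \frac{8}{3} + \left(0 + f\right) = - \frac{8}{3} + f$)
$d = - \frac{20}{3}$ ($d = \left(- \frac{8}{3} + 3\right) \left(-20\right) = \frac{1}{3} \left(-20\right) = - \frac{20}{3} \approx -6.6667$)
$\left(\left(d - \left(-1\right) \left(-26\right)\right) + \left(\frac{51}{-15} + \frac{Y{\left(4 \right)}}{52}\right)\right)^{2} = \left(\left(- \frac{20}{3} - \left(-1\right) \left(-26\right)\right) + \left(\frac{51}{-15} + \frac{4}{52}\right)\right)^{2} = \left(\left(- \frac{20}{3} - 26\right) + \left(51 \left(- \frac{1}{15}\right) + 4 \cdot \frac{1}{52}\right)\right)^{2} = \left(\left(- \frac{20}{3} - 26\right) + \left(- \frac{17}{5} + \frac{1}{13}\right)\right)^{2} = \left(- \frac{98}{3} - \frac{216}{65}\right)^{2} = \left(- \frac{7018}{195}\right)^{2} = \frac{49252324}{38025}$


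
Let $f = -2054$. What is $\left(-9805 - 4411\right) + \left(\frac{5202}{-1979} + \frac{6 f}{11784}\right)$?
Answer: $- \frac{27634202445}{1943378} \approx -14220.0$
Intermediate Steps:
$\left(-9805 - 4411\right) + \left(\frac{5202}{-1979} + \frac{6 f}{11784}\right) = \left(-9805 - 4411\right) + \left(\frac{5202}{-1979} + \frac{6 \left(-2054\right)}{11784}\right) = -14216 + \left(5202 \left(- \frac{1}{1979}\right) - \frac{1027}{982}\right) = -14216 - \frac{7140797}{1943378} = - \frac{27634202445}{1943378}$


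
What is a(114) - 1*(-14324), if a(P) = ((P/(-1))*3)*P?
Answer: -24664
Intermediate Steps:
a(P) = -3*P**2 (a(P) = ((P*(-1))*3)*P = (-P*3)*P = (-3*P)*P = -3*P**2)
a(114) - 1*(-14324) = -3*114**2 - 1*(-14324) = -3*12996 + 14324 = -38988 + 14324 = -24664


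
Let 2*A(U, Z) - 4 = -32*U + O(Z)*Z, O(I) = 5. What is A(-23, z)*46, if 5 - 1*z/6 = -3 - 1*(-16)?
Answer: 11500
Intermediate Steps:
z = -48 (z = 30 - 6*(-3 - 1*(-16)) = 30 - 6*(-3 + 16) = 30 - 6*13 = 30 - 78 = -48)
A(U, Z) = 2 - 16*U + 5*Z/2 (A(U, Z) = 2 + (-32*U + 5*Z)/2 = 2 + (-16*U + 5*Z/2) = 2 - 16*U + 5*Z/2)
A(-23, z)*46 = (2 - 16*(-23) + (5/2)*(-48))*46 = (2 + 368 - 120)*46 = 250*46 = 11500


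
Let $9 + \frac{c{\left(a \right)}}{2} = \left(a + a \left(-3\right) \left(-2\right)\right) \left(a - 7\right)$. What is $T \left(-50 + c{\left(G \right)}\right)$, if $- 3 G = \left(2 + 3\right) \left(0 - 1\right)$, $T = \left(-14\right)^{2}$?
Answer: $- \frac{339472}{9} \approx -37719.0$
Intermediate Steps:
$T = 196$
$G = \frac{5}{3}$ ($G = - \frac{\left(2 + 3\right) \left(0 - 1\right)}{3} = - \frac{5 \left(-1\right)}{3} = \left(- \frac{1}{3}\right) \left(-5\right) = \frac{5}{3} \approx 1.6667$)
$c{\left(a \right)} = -18 + 14 a \left(-7 + a\right)$ ($c{\left(a \right)} = -18 + 2 \left(a + a \left(-3\right) \left(-2\right)\right) \left(a - 7\right) = -18 + 2 \left(a + - 3 a \left(-2\right)\right) \left(-7 + a\right) = -18 + 2 \left(a + 6 a\right) \left(-7 + a\right) = -18 + 2 \cdot 7 a \left(-7 + a\right) = -18 + 14 a \left(-7 + a\right)$)
$T \left(-50 + c{\left(G \right)}\right) = 196 \left(-50 - \left(\frac{544}{3} - \frac{350}{9}\right)\right) = 196 \left(-50 - \frac{1282}{9}\right) = 196 \left(- \frac{1732}{9}\right) = - \frac{339472}{9}$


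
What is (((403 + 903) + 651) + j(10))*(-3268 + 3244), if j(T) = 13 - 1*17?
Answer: -46872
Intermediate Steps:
j(T) = -4 (j(T) = 13 - 17 = -4)
(((403 + 903) + 651) + j(10))*(-3268 + 3244) = (((403 + 903) + 651) - 4)*(-3268 + 3244) = ((1306 + 651) - 4)*(-24) = (1957 - 4)*(-24) = 1953*(-24) = -46872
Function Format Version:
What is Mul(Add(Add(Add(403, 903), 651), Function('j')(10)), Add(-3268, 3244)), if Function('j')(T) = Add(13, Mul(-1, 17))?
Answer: -46872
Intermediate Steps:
Function('j')(T) = -4 (Function('j')(T) = Add(13, -17) = -4)
Mul(Add(Add(Add(403, 903), 651), Function('j')(10)), Add(-3268, 3244)) = Mul(Add(Add(Add(403, 903), 651), -4), Add(-3268, 3244)) = Mul(Add(Add(1306, 651), -4), -24) = Mul(Add(1957, -4), -24) = Mul(1953, -24) = -46872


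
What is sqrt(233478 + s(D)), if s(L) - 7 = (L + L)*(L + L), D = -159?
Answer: sqrt(334609) ≈ 578.45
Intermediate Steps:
s(L) = 7 + 4*L**2 (s(L) = 7 + (L + L)*(L + L) = 7 + (2*L)*(2*L) = 7 + 4*L**2)
sqrt(233478 + s(D)) = sqrt(233478 + (7 + 4*(-159)**2)) = sqrt(233478 + (7 + 4*25281)) = sqrt(233478 + (7 + 101124)) = sqrt(233478 + 101131) = sqrt(334609)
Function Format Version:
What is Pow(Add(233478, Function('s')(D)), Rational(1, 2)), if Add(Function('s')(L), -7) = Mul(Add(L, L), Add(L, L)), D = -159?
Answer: Pow(334609, Rational(1, 2)) ≈ 578.45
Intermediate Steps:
Function('s')(L) = Add(7, Mul(4, Pow(L, 2))) (Function('s')(L) = Add(7, Mul(Add(L, L), Add(L, L))) = Add(7, Mul(Mul(2, L), Mul(2, L))) = Add(7, Mul(4, Pow(L, 2))))
Pow(Add(233478, Function('s')(D)), Rational(1, 2)) = Pow(Add(233478, Add(7, Mul(4, Pow(-159, 2)))), Rational(1, 2)) = Pow(Add(233478, Add(7, Mul(4, 25281))), Rational(1, 2)) = Pow(Add(233478, Add(7, 101124)), Rational(1, 2)) = Pow(Add(233478, 101131), Rational(1, 2)) = Pow(334609, Rational(1, 2))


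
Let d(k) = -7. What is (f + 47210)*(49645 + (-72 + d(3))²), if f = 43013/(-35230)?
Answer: 46473827614641/17615 ≈ 2.6383e+9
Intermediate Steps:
f = -43013/35230 (f = 43013*(-1/35230) = -43013/35230 ≈ -1.2209)
(f + 47210)*(49645 + (-72 + d(3))²) = (-43013/35230 + 47210)*(49645 + (-72 - 7)²) = 1663165287*(49645 + (-79)²)/35230 = 1663165287*(49645 + 6241)/35230 = (1663165287/35230)*55886 = 46473827614641/17615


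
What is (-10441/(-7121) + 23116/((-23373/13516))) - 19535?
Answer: -5476000156238/166439133 ≈ -32901.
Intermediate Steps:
(-10441/(-7121) + 23116/((-23373/13516))) - 19535 = (-10441*(-1/7121) + 23116/((-23373*1/13516))) - 19535 = (10441/7121 + 23116/(-23373/13516)) - 19535 = (10441/7121 + 23116*(-13516/23373)) - 19535 = (10441/7121 - 312435856/23373) - 19535 = -2224611693083/166439133 - 19535 = -5476000156238/166439133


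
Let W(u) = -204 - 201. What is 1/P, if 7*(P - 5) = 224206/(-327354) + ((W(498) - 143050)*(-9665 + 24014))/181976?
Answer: -208497000264/335896510672423 ≈ -0.00062072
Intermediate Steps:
W(u) = -405
P = -335896510672423/208497000264 (P = 5 + (224206/(-327354) + ((-405 - 143050)*(-9665 + 24014))/181976)/7 = 5 + (224206*(-1/327354) - 143455*14349*(1/181976))/7 = 5 + (-112103/163677 - 2058435795*1/181976)/7 = 5 + (-112103/163677 - 2058435795/181976)/7 = 5 + (1/7)*(-336938995673743/29785285752) = 5 - 336938995673743/208497000264 = -335896510672423/208497000264 ≈ -1611.0)
1/P = 1/(-335896510672423/208497000264) = -208497000264/335896510672423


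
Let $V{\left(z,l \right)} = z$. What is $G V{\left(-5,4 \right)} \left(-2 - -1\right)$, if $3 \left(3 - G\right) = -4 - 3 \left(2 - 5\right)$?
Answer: $\frac{20}{3} \approx 6.6667$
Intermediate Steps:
$G = \frac{4}{3}$ ($G = 3 - \frac{-4 - 3 \left(2 - 5\right)}{3} = 3 - \frac{-4 - 3 \left(-3\right)}{3} = 3 - \frac{-4 - -9}{3} = 3 - \frac{-4 + 9}{3} = 3 - \frac{5}{3} = \frac{4}{3} \approx 1.3333$)
$G V{\left(-5,4 \right)} \left(-2 - -1\right) = \frac{4}{3} \left(-5\right) \left(-2 - -1\right) = - \frac{20 \left(-2 + 1\right)}{3} = \left(- \frac{20}{3}\right) \left(-1\right) = \frac{20}{3}$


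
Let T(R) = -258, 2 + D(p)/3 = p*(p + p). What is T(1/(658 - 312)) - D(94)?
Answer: -53268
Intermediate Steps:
D(p) = -6 + 6*p² (D(p) = -6 + 3*(p*(p + p)) = -6 + 3*(p*(2*p)) = -6 + 3*(2*p²) = -6 + 6*p²)
T(1/(658 - 312)) - D(94) = -258 - (-6 + 6*94²) = -258 - (-6 + 6*8836) = -258 - (-6 + 53016) = -258 - 1*53010 = -258 - 53010 = -53268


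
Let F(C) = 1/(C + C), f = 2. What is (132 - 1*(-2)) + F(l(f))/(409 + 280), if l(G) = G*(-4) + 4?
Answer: 738607/5512 ≈ 134.00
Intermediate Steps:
l(G) = 4 - 4*G (l(G) = -4*G + 4 = 4 - 4*G)
F(C) = 1/(2*C)
(132 - 1*(-2)) + F(l(f))/(409 + 280) = (132 - 1*(-2)) + (1/(2*(4 - 4*2)))/(409 + 280) = (132 + 2) + (1/(2*(4 - 8)))/689 = 134 + ((½)/(-4))/689 = 134 + ((½)*(-¼))/689 = 134 + (1/689)*(-⅛) = 134 - 1/5512 = 738607/5512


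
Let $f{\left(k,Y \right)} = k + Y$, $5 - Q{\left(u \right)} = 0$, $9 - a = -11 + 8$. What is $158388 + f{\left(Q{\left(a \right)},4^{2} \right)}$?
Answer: $158409$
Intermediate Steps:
$a = 12$ ($a = 9 - \left(-11 + 8\right) = 9 - -3 = 9 + 3 = 12$)
$Q{\left(u \right)} = 5$ ($Q{\left(u \right)} = 5 - 0 = 5 + 0 = 5$)
$f{\left(k,Y \right)} = Y + k$
$158388 + f{\left(Q{\left(a \right)},4^{2} \right)} = 158388 + \left(4^{2} + 5\right) = 158388 + \left(16 + 5\right) = 158388 + 21 = 158409$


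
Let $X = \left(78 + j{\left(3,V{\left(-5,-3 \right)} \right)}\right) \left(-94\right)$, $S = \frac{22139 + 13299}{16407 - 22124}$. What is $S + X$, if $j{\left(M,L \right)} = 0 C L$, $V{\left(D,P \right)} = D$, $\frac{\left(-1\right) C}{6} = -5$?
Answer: $- \frac{41952482}{5717} \approx -7338.2$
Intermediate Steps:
$C = 30$ ($C = \left(-6\right) \left(-5\right) = 30$)
$j{\left(M,L \right)} = 0$ ($j{\left(M,L \right)} = 0 \cdot 30 L = 0 L = 0$)
$S = - \frac{35438}{5717}$ ($S = \frac{35438}{-5717} = 35438 \left(- \frac{1}{5717}\right) = - \frac{35438}{5717} \approx -6.1987$)
$X = -7332$ ($X = \left(78 + 0\right) \left(-94\right) = 78 \left(-94\right) = -7332$)
$S + X = - \frac{35438}{5717} - 7332 = - \frac{41952482}{5717}$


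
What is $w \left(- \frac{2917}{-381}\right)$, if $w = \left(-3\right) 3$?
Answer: $- \frac{8751}{127} \approx -68.906$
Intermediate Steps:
$w = -9$
$w \left(- \frac{2917}{-381}\right) = - 9 \left(- \frac{2917}{-381}\right) = - 9 \left(\left(-2917\right) \left(- \frac{1}{381}\right)\right) = \left(-9\right) \frac{2917}{381} = - \frac{8751}{127}$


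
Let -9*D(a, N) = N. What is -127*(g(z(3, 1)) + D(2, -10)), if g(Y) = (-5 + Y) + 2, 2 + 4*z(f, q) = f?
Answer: 7493/36 ≈ 208.14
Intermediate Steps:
z(f, q) = -½ + f/4
g(Y) = -3 + Y
D(a, N) = -N/9
-127*(g(z(3, 1)) + D(2, -10)) = -127*((-3 + (-½ + (¼)*3)) - ⅑*(-10)) = -127*((-3 + (-½ + ¾)) + 10/9) = -127*((-3 + ¼) + 10/9) = -127*(-11/4 + 10/9) = -127*(-59/36) = 7493/36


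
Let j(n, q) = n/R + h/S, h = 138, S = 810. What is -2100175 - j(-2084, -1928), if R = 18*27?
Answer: -2551707622/1215 ≈ -2.1002e+6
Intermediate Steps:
R = 486
j(n, q) = 23/135 + n/486 (j(n, q) = n/486 + 138/810 = n*(1/486) + 138*(1/810) = n/486 + 23/135 = 23/135 + n/486)
-2100175 - j(-2084, -1928) = -2100175 - (23/135 + (1/486)*(-2084)) = -2100175 - (23/135 - 1042/243) = -2100175 - 1*(-5003/1215) = -2100175 + 5003/1215 = -2551707622/1215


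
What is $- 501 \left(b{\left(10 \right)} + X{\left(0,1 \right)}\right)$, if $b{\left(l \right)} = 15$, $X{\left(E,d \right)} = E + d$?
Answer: $-8016$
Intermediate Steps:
$- 501 \left(b{\left(10 \right)} + X{\left(0,1 \right)}\right) = - 501 \left(15 + \left(0 + 1\right)\right) = - 501 \left(15 + 1\right) = \left(-501\right) 16 = -8016$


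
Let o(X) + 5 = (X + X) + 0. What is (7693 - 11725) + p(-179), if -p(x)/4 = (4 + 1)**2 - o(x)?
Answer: -5584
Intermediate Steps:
o(X) = -5 + 2*X (o(X) = -5 + ((X + X) + 0) = -5 + (2*X + 0) = -5 + 2*X)
p(x) = -120 + 8*x (p(x) = -4*((4 + 1)**2 - (-5 + 2*x)) = -4*(5**2 + (5 - 2*x)) = -4*(25 + (5 - 2*x)) = -4*(30 - 2*x) = -120 + 8*x)
(7693 - 11725) + p(-179) = (7693 - 11725) + (-120 + 8*(-179)) = -4032 + (-120 - 1432) = -4032 - 1552 = -5584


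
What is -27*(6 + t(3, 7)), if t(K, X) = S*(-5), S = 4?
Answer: 378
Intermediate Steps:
t(K, X) = -20 (t(K, X) = 4*(-5) = -20)
-27*(6 + t(3, 7)) = -27*(6 - 20) = -27*(-14) = 378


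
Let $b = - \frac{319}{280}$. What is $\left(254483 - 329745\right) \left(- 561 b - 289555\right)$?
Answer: $\frac{3044213971271}{140} \approx 2.1744 \cdot 10^{10}$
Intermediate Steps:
$b = - \frac{319}{280}$ ($b = \left(-319\right) \frac{1}{280} = - \frac{319}{280} \approx -1.1393$)
$\left(254483 - 329745\right) \left(- 561 b - 289555\right) = \left(254483 - 329745\right) \left(\left(-561\right) \left(- \frac{319}{280}\right) - 289555\right) = - 75262 \left(\frac{178959}{280} - 289555\right) = \left(-75262\right) \left(- \frac{80896441}{280}\right) = \frac{3044213971271}{140}$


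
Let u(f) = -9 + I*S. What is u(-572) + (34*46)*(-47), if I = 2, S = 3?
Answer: -73511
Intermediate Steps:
u(f) = -3 (u(f) = -9 + 2*3 = -9 + 6 = -3)
u(-572) + (34*46)*(-47) = -3 + (34*46)*(-47) = -3 + 1564*(-47) = -3 - 73508 = -73511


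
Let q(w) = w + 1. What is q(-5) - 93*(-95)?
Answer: 8831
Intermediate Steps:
q(w) = 1 + w
q(-5) - 93*(-95) = (1 - 5) - 93*(-95) = -4 + 8835 = 8831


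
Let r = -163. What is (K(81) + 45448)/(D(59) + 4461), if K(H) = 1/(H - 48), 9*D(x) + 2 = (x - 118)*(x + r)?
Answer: 4499355/509113 ≈ 8.8376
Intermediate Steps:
D(x) = -2/9 + (-163 + x)*(-118 + x)/9 (D(x) = -2/9 + ((x - 118)*(x - 163))/9 = -2/9 + ((-118 + x)*(-163 + x))/9 = -2/9 + ((-163 + x)*(-118 + x))/9 = -2/9 + (-163 + x)*(-118 + x)/9)
K(H) = 1/(-48 + H)
(K(81) + 45448)/(D(59) + 4461) = (1/(-48 + 81) + 45448)/((19232/9 - 281/9*59 + (⅑)*59²) + 4461) = (1/33 + 45448)/((19232/9 - 16579/9 + (⅑)*3481) + 4461) = (1/33 + 45448)/((19232/9 - 16579/9 + 3481/9) + 4461) = 1499785/(33*(6134/9 + 4461)) = 1499785/(33*(46283/9)) = (1499785/33)*(9/46283) = 4499355/509113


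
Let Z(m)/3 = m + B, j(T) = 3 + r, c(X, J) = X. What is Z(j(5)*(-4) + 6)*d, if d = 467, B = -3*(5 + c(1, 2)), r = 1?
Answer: -39228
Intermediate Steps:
j(T) = 4 (j(T) = 3 + 1 = 4)
B = -18 (B = -3*(5 + 1) = -3*6 = -18)
Z(m) = -54 + 3*m (Z(m) = 3*(m - 18) = 3*(-18 + m) = -54 + 3*m)
Z(j(5)*(-4) + 6)*d = (-54 + 3*(4*(-4) + 6))*467 = (-54 + 3*(-16 + 6))*467 = (-54 + 3*(-10))*467 = (-54 - 30)*467 = -84*467 = -39228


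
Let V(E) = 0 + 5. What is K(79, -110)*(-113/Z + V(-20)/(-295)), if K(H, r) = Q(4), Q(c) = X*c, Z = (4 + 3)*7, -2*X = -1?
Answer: -13432/2891 ≈ -4.6461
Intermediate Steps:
X = ½ (X = -½*(-1) = ½ ≈ 0.50000)
V(E) = 5
Z = 49 (Z = 7*7 = 49)
Q(c) = c/2
K(H, r) = 2 (K(H, r) = (½)*4 = 2)
K(79, -110)*(-113/Z + V(-20)/(-295)) = 2*(-113/49 + 5/(-295)) = 2*(-113*1/49 + 5*(-1/295)) = 2*(-113/49 - 1/59) = 2*(-6716/2891) = -13432/2891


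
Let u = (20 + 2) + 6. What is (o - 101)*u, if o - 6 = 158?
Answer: 1764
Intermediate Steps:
o = 164 (o = 6 + 158 = 164)
u = 28 (u = 22 + 6 = 28)
(o - 101)*u = (164 - 101)*28 = 63*28 = 1764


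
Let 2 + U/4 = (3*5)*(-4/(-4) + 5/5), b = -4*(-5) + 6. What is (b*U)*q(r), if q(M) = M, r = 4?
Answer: 11648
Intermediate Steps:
b = 26 (b = 20 + 6 = 26)
U = 112 (U = -8 + 4*((3*5)*(-4/(-4) + 5/5)) = -8 + 4*(15*(-4*(-¼) + 5*(⅕))) = -8 + 4*(15*(1 + 1)) = -8 + 4*(15*2) = -8 + 4*30 = -8 + 120 = 112)
(b*U)*q(r) = (26*112)*4 = 2912*4 = 11648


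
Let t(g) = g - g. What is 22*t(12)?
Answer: 0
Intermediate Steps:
t(g) = 0
22*t(12) = 22*0 = 0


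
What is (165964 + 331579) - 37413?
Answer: 460130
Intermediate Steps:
(165964 + 331579) - 37413 = 497543 - 37413 = 460130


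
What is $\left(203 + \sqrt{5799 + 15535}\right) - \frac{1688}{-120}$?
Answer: $\frac{3256}{15} + \sqrt{21334} \approx 363.13$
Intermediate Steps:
$\left(203 + \sqrt{5799 + 15535}\right) - \frac{1688}{-120} = \left(203 + \sqrt{21334}\right) - - \frac{211}{15} = \left(203 + \sqrt{21334}\right) + \frac{211}{15} = \frac{3256}{15} + \sqrt{21334}$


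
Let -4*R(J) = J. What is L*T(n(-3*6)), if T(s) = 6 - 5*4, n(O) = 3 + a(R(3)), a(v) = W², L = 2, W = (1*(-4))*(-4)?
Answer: -28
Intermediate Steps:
R(J) = -J/4
W = 16 (W = -4*(-4) = 16)
a(v) = 256 (a(v) = 16² = 256)
n(O) = 259 (n(O) = 3 + 256 = 259)
T(s) = -14 (T(s) = 6 - 20 = -14)
L*T(n(-3*6)) = 2*(-14) = -28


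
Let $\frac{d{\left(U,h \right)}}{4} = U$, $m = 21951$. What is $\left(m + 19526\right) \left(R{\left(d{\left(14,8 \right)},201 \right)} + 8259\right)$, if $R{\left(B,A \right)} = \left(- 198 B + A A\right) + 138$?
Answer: $1564097670$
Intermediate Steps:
$d{\left(U,h \right)} = 4 U$
$R{\left(B,A \right)} = 138 + A^{2} - 198 B$ ($R{\left(B,A \right)} = \left(- 198 B + A^{2}\right) + 138 = \left(A^{2} - 198 B\right) + 138 = 138 + A^{2} - 198 B$)
$\left(m + 19526\right) \left(R{\left(d{\left(14,8 \right)},201 \right)} + 8259\right) = \left(21951 + 19526\right) \left(\left(138 + 201^{2} - 198 \cdot 4 \cdot 14\right) + 8259\right) = 41477 \left(\left(138 + 40401 - 11088\right) + 8259\right) = 41477 \left(29451 + 8259\right) = 41477 \cdot 37710 = 1564097670$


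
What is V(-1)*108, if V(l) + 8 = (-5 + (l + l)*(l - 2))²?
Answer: -756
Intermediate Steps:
V(l) = -8 + (-5 + 2*l*(-2 + l))² (V(l) = -8 + (-5 + (l + l)*(l - 2))² = -8 + (-5 + (2*l)*(-2 + l))² = -8 + (-5 + 2*l*(-2 + l))²)
V(-1)*108 = (-8 + (5 - 2*(-1)² + 4*(-1))²)*108 = (-8 + (5 - 2*1 - 4)²)*108 = (-8 + (5 - 2 - 4)²)*108 = (-8 + (-1)²)*108 = (-8 + 1)*108 = -7*108 = -756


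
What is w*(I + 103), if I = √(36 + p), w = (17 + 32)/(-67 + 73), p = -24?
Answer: 5047/6 + 49*√3/3 ≈ 869.46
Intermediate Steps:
w = 49/6 ≈ 8.1667
I = 2*√3 (I = √(36 - 24) = √12 = 2*√3 ≈ 3.4641)
w*(I + 103) = 49*(2*√3 + 103)/6 = 49*(103 + 2*√3)/6 = 5047/6 + 49*√3/3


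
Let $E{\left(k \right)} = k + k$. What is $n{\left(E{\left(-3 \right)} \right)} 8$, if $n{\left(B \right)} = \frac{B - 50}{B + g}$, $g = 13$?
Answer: $-64$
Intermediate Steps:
$E{\left(k \right)} = 2 k$
$n{\left(B \right)} = \frac{-50 + B}{13 + B}$ ($n{\left(B \right)} = \frac{B - 50}{B + 13} = \frac{-50 + B}{13 + B}$)
$n{\left(E{\left(-3 \right)} \right)} 8 = \frac{-50 + 2 \left(-3\right)}{13 + 2 \left(-3\right)} 8 = \frac{-50 - 6}{13 - 6} \cdot 8 = \frac{1}{7} \left(-56\right) 8 = \left(-8\right) 8 = -64$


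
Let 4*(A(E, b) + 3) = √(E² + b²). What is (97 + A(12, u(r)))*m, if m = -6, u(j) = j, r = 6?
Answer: -564 - 9*√5 ≈ -584.13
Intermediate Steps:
A(E, b) = -3 + √(E² + b²)/4
(97 + A(12, u(r)))*m = (97 + (-3 + √(12² + 6²)/4))*(-6) = (97 + (-3 + √(144 + 36)/4))*(-6) = (97 + (-3 + √180/4))*(-6) = (97 + (-3 + (6*√5)/4))*(-6) = (97 + (-3 + 3*√5/2))*(-6) = (94 + 3*√5/2)*(-6) = -564 - 9*√5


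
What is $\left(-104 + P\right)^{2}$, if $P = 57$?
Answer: $2209$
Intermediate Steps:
$\left(-104 + P\right)^{2} = \left(-104 + 57\right)^{2} = \left(-47\right)^{2} = 2209$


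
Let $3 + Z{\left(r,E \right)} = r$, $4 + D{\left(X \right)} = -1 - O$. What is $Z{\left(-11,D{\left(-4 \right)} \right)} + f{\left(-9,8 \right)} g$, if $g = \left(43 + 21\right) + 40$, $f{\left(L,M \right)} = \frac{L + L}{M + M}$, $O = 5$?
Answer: $-131$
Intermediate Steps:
$D{\left(X \right)} = -10$ ($D{\left(X \right)} = -4 - 6 = -10$)
$Z{\left(r,E \right)} = -3 + r$
$f{\left(L,M \right)} = \frac{L}{M}$ ($f{\left(L,M \right)} = \frac{2 L}{2 M} = 2 L \frac{1}{2 M} = \frac{L}{M}$)
$g = 104$ ($g = 64 + 40 = 104$)
$Z{\left(-11,D{\left(-4 \right)} \right)} + f{\left(-9,8 \right)} g = \left(-3 - 11\right) + - \frac{9}{8} \cdot 104 = -14 + \left(-9\right) \frac{1}{8} \cdot 104 = -14 - 117 = -131$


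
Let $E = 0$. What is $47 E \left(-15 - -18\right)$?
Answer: $0$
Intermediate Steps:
$47 E \left(-15 - -18\right) = 47 \cdot 0 \left(-15 - -18\right) = 0 \left(-15 + 18\right) = 0 \cdot 3 = 0$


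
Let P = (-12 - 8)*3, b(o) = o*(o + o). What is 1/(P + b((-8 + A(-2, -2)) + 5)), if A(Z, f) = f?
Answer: -1/10 ≈ -0.10000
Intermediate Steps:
b(o) = 2*o**2 (b(o) = o*(2*o) = 2*o**2)
P = -60 (P = -20*3 = -60)
1/(P + b((-8 + A(-2, -2)) + 5)) = 1/(-60 + 2*((-8 - 2) + 5)**2) = 1/(-60 + 2*(-10 + 5)**2) = 1/(-60 + 2*(-5)**2) = 1/(-60 + 2*25) = 1/(-60 + 50) = 1/(-10) = -1/10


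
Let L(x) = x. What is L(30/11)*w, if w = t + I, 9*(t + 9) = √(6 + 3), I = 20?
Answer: 340/11 ≈ 30.909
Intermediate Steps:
t = -26/3 (t = -9 + √(6 + 3)/9 = -9 + √9/9 = -9 + (⅑)*3 = -9 + ⅓ = -26/3 ≈ -8.6667)
w = 34/3 (w = -26/3 + 20 = 34/3 ≈ 11.333)
L(30/11)*w = (30/11)*(34/3) = 340/11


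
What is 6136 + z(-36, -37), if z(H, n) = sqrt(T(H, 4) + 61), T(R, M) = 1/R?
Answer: 6136 + sqrt(2195)/6 ≈ 6143.8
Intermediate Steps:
z(H, n) = sqrt(61 + 1/H) (z(H, n) = sqrt(1/H + 61) = sqrt(61 + 1/H))
6136 + z(-36, -37) = 6136 + sqrt(61 + 1/(-36)) = 6136 + sqrt(61 - 1/36) = 6136 + sqrt(2195/36) = 6136 + sqrt(2195)/6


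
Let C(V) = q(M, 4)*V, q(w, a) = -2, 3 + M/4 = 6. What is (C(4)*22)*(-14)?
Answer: 2464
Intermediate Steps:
M = 12 (M = -12 + 4*6 = -12 + 24 = 12)
C(V) = -2*V
(C(4)*22)*(-14) = (-2*4*22)*(-14) = -8*22*(-14) = -176*(-14) = 2464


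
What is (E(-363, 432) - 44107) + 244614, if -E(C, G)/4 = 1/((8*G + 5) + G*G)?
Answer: 38113373091/190085 ≈ 2.0051e+5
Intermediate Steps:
E(C, G) = -4/(5 + G² + 8*G) (E(C, G) = -4/((8*G + 5) + G*G) = -4/((5 + 8*G) + G²) = -4/(5 + G² + 8*G))
(E(-363, 432) - 44107) + 244614 = (-4/(5 + 432² + 8*432) - 44107) + 244614 = (-4/(5 + 186624 + 3456) - 44107) + 244614 = (-4/190085 - 44107) + 244614 = -8384079099/190085 + 244614 = 38113373091/190085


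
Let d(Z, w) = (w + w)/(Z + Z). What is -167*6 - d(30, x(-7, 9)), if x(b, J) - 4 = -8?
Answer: -15028/15 ≈ -1001.9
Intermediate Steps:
x(b, J) = -4 (x(b, J) = 4 - 8 = -4)
d(Z, w) = w/Z (d(Z, w) = (2*w)/((2*Z)) = (2*w)*(1/(2*Z)) = w/Z)
-167*6 - d(30, x(-7, 9)) = -167*6 - (-4)/30 = -1002 - (-4)/30 = -1002 - 1*(-2/15) = -1002 + 2/15 = -15028/15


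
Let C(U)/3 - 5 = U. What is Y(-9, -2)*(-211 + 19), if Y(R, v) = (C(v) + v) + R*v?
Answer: -4800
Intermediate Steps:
C(U) = 15 + 3*U
Y(R, v) = 15 + 4*v + R*v (Y(R, v) = ((15 + 3*v) + v) + R*v = (15 + 4*v) + R*v = 15 + 4*v + R*v)
Y(-9, -2)*(-211 + 19) = (15 + 4*(-2) - 9*(-2))*(-211 + 19) = (15 - 8 + 18)*(-192) = 25*(-192) = -4800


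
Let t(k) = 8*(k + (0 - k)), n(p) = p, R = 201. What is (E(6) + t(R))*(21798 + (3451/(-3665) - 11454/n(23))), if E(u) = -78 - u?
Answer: -6557128116/3665 ≈ -1.7891e+6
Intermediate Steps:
t(k) = 0 (t(k) = 8*(k - k) = 8*0 = 0)
(E(6) + t(R))*(21798 + (3451/(-3665) - 11454/n(23))) = ((-78 - 1*6) + 0)*(21798 + (3451/(-3665) - 11454/23)) = ((-78 - 6) + 0)*(21798 + (3451*(-1/3665) - 11454*1/23)) = (-84 + 0)*(21798 + (-3451/3665 - 498)) = -84*(21798 - 1828621/3665) = -84*78061049/3665 = -6557128116/3665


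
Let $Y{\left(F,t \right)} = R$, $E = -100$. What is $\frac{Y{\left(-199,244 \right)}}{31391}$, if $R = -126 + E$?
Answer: $- \frac{226}{31391} \approx -0.0071995$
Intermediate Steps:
$R = -226$ ($R = -126 - 100 = -226$)
$Y{\left(F,t \right)} = -226$
$\frac{Y{\left(-199,244 \right)}}{31391} = - \frac{226}{31391}$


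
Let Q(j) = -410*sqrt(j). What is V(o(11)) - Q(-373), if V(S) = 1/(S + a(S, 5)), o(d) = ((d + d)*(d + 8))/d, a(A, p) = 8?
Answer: 1/46 + 410*I*sqrt(373) ≈ 0.021739 + 7918.4*I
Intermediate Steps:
o(d) = 16 + 2*d (o(d) = ((2*d)*(8 + d))/d = (2*d*(8 + d))/d = 16 + 2*d)
V(S) = 1/(8 + S) (V(S) = 1/(S + 8) = 1/(8 + S))
V(o(11)) - Q(-373) = 1/(8 + (16 + 2*11)) - (-410)*sqrt(-373) = 1/(8 + (16 + 22)) - (-410)*I*sqrt(373) = 1/(8 + 38) - (-410)*I*sqrt(373) = 1/46 + 410*I*sqrt(373)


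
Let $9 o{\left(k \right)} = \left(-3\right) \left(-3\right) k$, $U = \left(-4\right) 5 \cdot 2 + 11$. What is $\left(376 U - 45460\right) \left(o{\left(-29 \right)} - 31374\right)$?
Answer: $1769998692$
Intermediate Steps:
$U = -29$ ($U = \left(-20\right) 2 + 11 = -40 + 11 = -29$)
$o{\left(k \right)} = k$ ($o{\left(k \right)} = \frac{\left(-3\right) \left(-3\right) k}{9} = \frac{9 k}{9} = k$)
$\left(376 U - 45460\right) \left(o{\left(-29 \right)} - 31374\right) = \left(376 \left(-29\right) - 45460\right) \left(-29 - 31374\right) = \left(-10904 - 45460\right) \left(-31403\right) = \left(-56364\right) \left(-31403\right) = 1769998692$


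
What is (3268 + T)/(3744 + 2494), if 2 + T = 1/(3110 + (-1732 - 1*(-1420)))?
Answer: 9138269/17453924 ≈ 0.52357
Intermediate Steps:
T = -5595/2798 (T = -2 + 1/(3110 + (-1732 - 1*(-1420))) = -2 + 1/(3110 + (-1732 + 1420)) = -2 + 1/(3110 - 312) = -2 + 1/2798 = -5595/2798 ≈ -1.9996)
(3268 + T)/(3744 + 2494) = (3268 - 5595/2798)/(3744 + 2494) = (9138269/2798)/6238 = (9138269/2798)*(1/6238) = 9138269/17453924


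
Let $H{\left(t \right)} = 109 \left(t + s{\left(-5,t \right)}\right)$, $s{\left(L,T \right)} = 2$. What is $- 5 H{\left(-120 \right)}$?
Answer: $64310$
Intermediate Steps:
$H{\left(t \right)} = 218 + 109 t$ ($H{\left(t \right)} = 109 \left(t + 2\right) = 109 \left(2 + t\right) = 218 + 109 t$)
$- 5 H{\left(-120 \right)} = - 5 \left(218 + 109 \left(-120\right)\right) = - 5 \left(218 - 13080\right) = \left(-5\right) \left(-12862\right) = 64310$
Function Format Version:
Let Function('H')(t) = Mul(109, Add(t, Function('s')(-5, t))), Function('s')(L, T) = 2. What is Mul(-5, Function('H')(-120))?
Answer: 64310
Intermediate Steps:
Function('H')(t) = Add(218, Mul(109, t)) (Function('H')(t) = Mul(109, Add(t, 2)) = Mul(109, Add(2, t)) = Add(218, Mul(109, t)))
Mul(-5, Function('H')(-120)) = Mul(-5, Add(218, Mul(109, -120))) = Mul(-5, Add(218, -13080)) = Mul(-5, -12862) = 64310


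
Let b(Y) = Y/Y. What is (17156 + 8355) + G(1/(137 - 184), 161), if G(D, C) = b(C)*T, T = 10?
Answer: 25521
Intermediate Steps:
b(Y) = 1
G(D, C) = 10 (G(D, C) = 1*10 = 10)
(17156 + 8355) + G(1/(137 - 184), 161) = (17156 + 8355) + 10 = 25511 + 10 = 25521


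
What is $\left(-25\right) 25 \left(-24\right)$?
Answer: $15000$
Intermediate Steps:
$\left(-25\right) 25 \left(-24\right) = \left(-625\right) \left(-24\right) = 15000$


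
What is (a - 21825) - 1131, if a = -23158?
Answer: -46114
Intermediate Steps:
(a - 21825) - 1131 = (-23158 - 21825) - 1131 = -44983 - 1131 = -46114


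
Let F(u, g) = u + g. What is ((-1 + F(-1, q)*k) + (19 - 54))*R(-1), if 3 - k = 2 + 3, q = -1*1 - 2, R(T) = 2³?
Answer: -224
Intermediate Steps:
R(T) = 8
q = -3 (q = -1 - 2 = -3)
k = -2 (k = 3 - (2 + 3) = 3 - 1*5 = 3 - 5 = -2)
F(u, g) = g + u
((-1 + F(-1, q)*k) + (19 - 54))*R(-1) = ((-1 + (-3 - 1)*(-2)) + (19 - 54))*8 = ((-1 - 4*(-2)) - 35)*8 = ((-1 + 8) - 35)*8 = (7 - 35)*8 = -28*8 = -224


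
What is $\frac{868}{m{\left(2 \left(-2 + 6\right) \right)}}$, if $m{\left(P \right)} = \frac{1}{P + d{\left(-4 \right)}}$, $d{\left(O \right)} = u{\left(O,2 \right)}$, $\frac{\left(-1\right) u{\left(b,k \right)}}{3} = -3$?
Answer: $14756$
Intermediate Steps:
$u{\left(b,k \right)} = 9$ ($u{\left(b,k \right)} = \left(-3\right) \left(-3\right) = 9$)
$d{\left(O \right)} = 9$
$m{\left(P \right)} = \frac{1}{9 + P}$ ($m{\left(P \right)} = \frac{1}{P + 9} = \frac{1}{9 + P}$)
$\frac{868}{m{\left(2 \left(-2 + 6\right) \right)}} = \frac{868}{\frac{1}{9 + 2 \left(-2 + 6\right)}} = \frac{868}{\frac{1}{9 + 2 \cdot 4}} = \frac{868}{\frac{1}{9 + 8}} = \frac{868}{\frac{1}{17}} = 868 \frac{1}{\frac{1}{17}} = 868 \cdot 17 = 14756$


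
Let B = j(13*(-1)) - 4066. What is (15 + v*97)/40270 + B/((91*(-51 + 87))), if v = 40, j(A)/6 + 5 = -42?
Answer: -8116697/6596226 ≈ -1.2305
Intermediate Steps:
j(A) = -282 (j(A) = -30 + 6*(-42) = -30 - 252 = -282)
B = -4348 (B = -282 - 4066 = -4348)
(15 + v*97)/40270 + B/((91*(-51 + 87))) = (15 + 40*97)/40270 - 4348*1/(91*(-51 + 87)) = (15 + 3880)*(1/40270) - 4348/(91*36) = 3895*(1/40270) - 4348/3276 = 779/8054 - 4348*1/3276 = 779/8054 - 1087/819 = -8116697/6596226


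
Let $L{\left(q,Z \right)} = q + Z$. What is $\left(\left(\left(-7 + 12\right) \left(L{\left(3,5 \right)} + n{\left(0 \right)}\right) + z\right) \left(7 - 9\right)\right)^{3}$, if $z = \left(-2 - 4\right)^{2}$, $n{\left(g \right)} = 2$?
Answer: $-5088448$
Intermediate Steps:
$L{\left(q,Z \right)} = Z + q$
$z = 36$ ($z = \left(-6\right)^{2} = 36$)
$\left(\left(\left(-7 + 12\right) \left(L{\left(3,5 \right)} + n{\left(0 \right)}\right) + z\right) \left(7 - 9\right)\right)^{3} = \left(\left(\left(-7 + 12\right) \left(\left(5 + 3\right) + 2\right) + 36\right) \left(7 - 9\right)\right)^{3} = \left(\left(5 \left(8 + 2\right) + 36\right) \left(7 - 9\right)\right)^{3} = \left(\left(5 \cdot 10 + 36\right) \left(7 - 9\right)\right)^{3} = \left(\left(50 + 36\right) \left(-2\right)\right)^{3} = \left(86 \left(-2\right)\right)^{3} = \left(-172\right)^{3} = -5088448$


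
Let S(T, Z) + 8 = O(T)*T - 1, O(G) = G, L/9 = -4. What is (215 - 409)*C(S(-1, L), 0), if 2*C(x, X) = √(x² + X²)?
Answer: -776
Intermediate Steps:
L = -36 (L = 9*(-4) = -36)
S(T, Z) = -9 + T² (S(T, Z) = -8 + (T*T - 1) = -8 + (T² - 1) = -8 + (-1 + T²) = -9 + T²)
C(x, X) = √(X² + x²)/2 (C(x, X) = √(x² + X²)/2 = √(X² + x²)/2)
(215 - 409)*C(S(-1, L), 0) = (215 - 409)*(√(0² + (-9 + (-1)²)²)/2) = -97*√(0 + (-9 + 1)²) = -97*√(0 + (-8)²) = -97*√(0 + 64) = -97*√64 = -97*8 = -194*4 = -776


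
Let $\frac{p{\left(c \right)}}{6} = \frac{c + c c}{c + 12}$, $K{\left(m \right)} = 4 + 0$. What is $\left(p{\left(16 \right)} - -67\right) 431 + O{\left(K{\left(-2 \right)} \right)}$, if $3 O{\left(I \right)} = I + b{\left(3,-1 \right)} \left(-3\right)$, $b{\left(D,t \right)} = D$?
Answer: $\frac{1133926}{21} \approx 53997.0$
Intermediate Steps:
$K{\left(m \right)} = 4$
$p{\left(c \right)} = \frac{6 \left(c + c^{2}\right)}{12 + c}$ ($p{\left(c \right)} = 6 \frac{c + c c}{c + 12} = 6 \frac{c + c^{2}}{12 + c} = \frac{6 \left(c + c^{2}\right)}{12 + c}$)
$O{\left(I \right)} = -3 + \frac{I}{3}$ ($O{\left(I \right)} = \frac{I + 3 \left(-3\right)}{3} = \frac{I - 9}{3} = \frac{-9 + I}{3} = -3 + \frac{I}{3}$)
$\left(p{\left(16 \right)} - -67\right) 431 + O{\left(K{\left(-2 \right)} \right)} = \left(6 \cdot 16 \frac{1}{12 + 16} \left(1 + 16\right) - -67\right) 431 + \left(-3 + \frac{1}{3} \cdot 4\right) = \left(6 \cdot 16 \cdot \frac{1}{28} \cdot 17 + 67\right) 431 + \left(-3 + \frac{4}{3}\right) = \left(6 \cdot 16 \cdot \frac{1}{28} \cdot 17 + 67\right) 431 - \frac{5}{3} = \left(\frac{408}{7} + 67\right) 431 - \frac{5}{3} = \frac{877}{7} \cdot 431 - \frac{5}{3} = \frac{377987}{7} - \frac{5}{3} = \frac{1133926}{21}$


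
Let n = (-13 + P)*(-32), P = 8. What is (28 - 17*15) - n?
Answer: -387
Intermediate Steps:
n = 160 (n = (-13 + 8)*(-32) = -5*(-32) = 160)
(28 - 17*15) - n = (28 - 17*15) - 1*160 = (28 - 255) - 160 = -227 - 160 = -387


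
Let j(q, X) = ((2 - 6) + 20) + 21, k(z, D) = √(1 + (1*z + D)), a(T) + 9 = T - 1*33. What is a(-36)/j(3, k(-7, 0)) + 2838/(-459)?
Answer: -46936/5661 ≈ -8.2911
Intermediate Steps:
a(T) = -42 + T (a(T) = -9 + (T - 1*33) = -9 + (T - 33) = -9 + (-33 + T) = -42 + T)
k(z, D) = √(1 + D + z) (k(z, D) = √(1 + (z + D)) = √(1 + (D + z)) = √(1 + D + z))
j(q, X) = 37 (j(q, X) = (-4 + 20) + 21 = 16 + 21 = 37)
a(-36)/j(3, k(-7, 0)) + 2838/(-459) = (-42 - 36)/37 + 2838/(-459) = -78*1/37 + 2838*(-1/459) = -78/37 - 946/153 = -46936/5661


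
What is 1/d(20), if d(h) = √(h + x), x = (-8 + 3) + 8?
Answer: √23/23 ≈ 0.20851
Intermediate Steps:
x = 3 (x = -5 + 8 = 3)
d(h) = √(3 + h) (d(h) = √(h + 3) = √(3 + h))
1/d(20) = 1/(√(3 + 20)) = 1/(√23) = √23/23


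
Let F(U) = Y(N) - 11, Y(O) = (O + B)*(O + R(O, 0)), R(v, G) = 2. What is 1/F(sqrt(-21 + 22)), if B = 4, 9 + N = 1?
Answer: 1/13 ≈ 0.076923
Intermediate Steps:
N = -8 (N = -9 + 1 = -8)
Y(O) = (2 + O)*(4 + O) (Y(O) = (O + 4)*(O + 2) = (4 + O)*(2 + O) = (2 + O)*(4 + O))
F(U) = 13 (F(U) = (8 + (-8)**2 + 6*(-8)) - 11 = (8 + 64 - 48) - 11 = 24 - 11 = 13)
1/F(sqrt(-21 + 22)) = 1/13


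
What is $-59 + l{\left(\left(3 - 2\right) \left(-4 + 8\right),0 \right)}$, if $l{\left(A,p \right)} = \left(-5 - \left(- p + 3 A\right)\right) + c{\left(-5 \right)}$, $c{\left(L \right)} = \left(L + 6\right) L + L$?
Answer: $-86$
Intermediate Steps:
$c{\left(L \right)} = L + L \left(6 + L\right)$ ($c{\left(L \right)} = \left(6 + L\right) L + L = L \left(6 + L\right) + L = L + L \left(6 + L\right)$)
$l{\left(A,p \right)} = -15 + p - 3 A$ ($l{\left(A,p \right)} = \left(-5 - \left(- p + 3 A\right)\right) - 5 \left(7 - 5\right) = \left(-5 + p - 3 A\right) - 10 = -15 + p - 3 A$)
$-59 + l{\left(\left(3 - 2\right) \left(-4 + 8\right),0 \right)} = -59 - \left(15 + 3 \left(3 - 2\right) \left(-4 + 8\right)\right) = -59 - \left(15 + 3 \cdot 1 \cdot 4\right) = -59 - 27 = -86$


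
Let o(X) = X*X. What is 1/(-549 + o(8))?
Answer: -1/485 ≈ -0.0020619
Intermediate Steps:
o(X) = X²
1/(-549 + o(8)) = 1/(-549 + 8²) = 1/(-549 + 64) = 1/(-485) = -1/485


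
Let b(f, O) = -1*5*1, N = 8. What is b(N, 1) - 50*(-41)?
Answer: 2045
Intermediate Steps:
b(f, O) = -5 (b(f, O) = -5*1 = -5)
b(N, 1) - 50*(-41) = -5 - 50*(-41) = -5 + 2050 = 2045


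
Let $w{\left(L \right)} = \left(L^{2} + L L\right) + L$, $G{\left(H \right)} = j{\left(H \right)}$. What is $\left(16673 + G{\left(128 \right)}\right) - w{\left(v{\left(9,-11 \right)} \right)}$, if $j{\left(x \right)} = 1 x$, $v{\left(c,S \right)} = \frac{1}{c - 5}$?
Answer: $\frac{134405}{8} \approx 16801.0$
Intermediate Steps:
$v{\left(c,S \right)} = \frac{1}{-5 + c}$
$j{\left(x \right)} = x$
$G{\left(H \right)} = H$
$w{\left(L \right)} = L + 2 L^{2}$ ($w{\left(L \right)} = \left(L^{2} + L^{2}\right) + L = 2 L^{2} + L = L + 2 L^{2}$)
$\left(16673 + G{\left(128 \right)}\right) - w{\left(v{\left(9,-11 \right)} \right)} = \left(16673 + 128\right) - \frac{1 + \frac{2}{-5 + 9}}{-5 + 9} = 16801 - \frac{1 + \frac{2}{4}}{4} = 16801 - \frac{1 + 2 \cdot \frac{1}{4}}{4} = 16801 - \frac{1 + \frac{1}{2}}{4} = 16801 - \frac{1}{4} \cdot \frac{3}{2} = 16801 - \frac{3}{8} = \frac{134405}{8}$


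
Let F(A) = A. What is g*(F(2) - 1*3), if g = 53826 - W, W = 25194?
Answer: -28632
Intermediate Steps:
g = 28632 (g = 53826 - 1*25194 = 53826 - 25194 = 28632)
g*(F(2) - 1*3) = 28632*(2 - 1*3) = 28632*(2 - 3) = 28632*(-1) = -28632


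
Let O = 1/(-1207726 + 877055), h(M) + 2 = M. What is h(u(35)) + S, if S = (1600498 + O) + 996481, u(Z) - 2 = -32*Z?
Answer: 858375291388/330671 ≈ 2.5959e+6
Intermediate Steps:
u(Z) = 2 - 32*Z
h(M) = -2 + M
O = -1/330671 (O = 1/(-330671) = -1/330671 ≈ -3.0242e-6)
S = 858745642908/330671 (S = (1600498 - 1/330671) + 996481 = 529238274157/330671 + 996481 = 858745642908/330671 ≈ 2.5970e+6)
h(u(35)) + S = (-2 + (2 - 32*35)) + 858745642908/330671 = (-2 + (2 - 1120)) + 858745642908/330671 = (-2 - 1118) + 858745642908/330671 = -1120 + 858745642908/330671 = 858375291388/330671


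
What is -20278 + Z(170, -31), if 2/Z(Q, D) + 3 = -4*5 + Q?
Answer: -2980864/147 ≈ -20278.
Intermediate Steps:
Z(Q, D) = 2/(-23 + Q) (Z(Q, D) = 2/(-3 + (-4*5 + Q)) = 2/(-3 + (-20 + Q)) = 2/(-23 + Q))
-20278 + Z(170, -31) = -20278 + 2/(-23 + 170) = -20278 + 2/147 = -2980864/147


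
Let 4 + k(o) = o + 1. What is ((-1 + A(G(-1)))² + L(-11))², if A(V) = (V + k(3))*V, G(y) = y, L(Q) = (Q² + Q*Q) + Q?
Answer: 53361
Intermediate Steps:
L(Q) = Q + 2*Q² (L(Q) = (Q² + Q²) + Q = 2*Q² + Q = Q + 2*Q²)
k(o) = -3 + o (k(o) = -4 + (o + 1) = -4 + (1 + o) = -3 + o)
A(V) = V² (A(V) = (V + (-3 + 3))*V = (V + 0)*V = V*V = V²)
((-1 + A(G(-1)))² + L(-11))² = ((-1 + (-1)²)² - 11*(1 + 2*(-11)))² = ((-1 + 1)² - 11*(1 - 22))² = (0² - 11*(-21))² = (0 + 231)² = 231² = 53361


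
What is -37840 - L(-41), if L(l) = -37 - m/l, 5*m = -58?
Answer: -7749557/205 ≈ -37803.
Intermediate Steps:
m = -58/5 (m = (1/5)*(-58) = -58/5 ≈ -11.600)
L(l) = -37 + 58/(5*l) (L(l) = -37 - (-58)/(5*l) = -37 + 58/(5*l))
-37840 - L(-41) = -37840 - (-37 + (58/5)/(-41)) = -37840 - (-37 + (58/5)*(-1/41)) = -37840 - (-37 - 58/205) = -37840 - 1*(-7643/205) = -37840 + 7643/205 = -7749557/205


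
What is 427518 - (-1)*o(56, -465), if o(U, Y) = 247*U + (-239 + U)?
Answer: 441167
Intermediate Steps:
o(U, Y) = -239 + 248*U
427518 - (-1)*o(56, -465) = 427518 - (-1)*(-239 + 248*56) = 427518 - (-1)*(-239 + 13888) = 427518 - (-1)*13649 = 427518 - 1*(-13649) = 427518 + 13649 = 441167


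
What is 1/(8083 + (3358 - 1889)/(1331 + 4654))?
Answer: 5985/48378224 ≈ 0.00012371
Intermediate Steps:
1/(8083 + (3358 - 1889)/(1331 + 4654)) = 1/(8083 + 1469/5985) = 1/(48378224/5985) = 5985/48378224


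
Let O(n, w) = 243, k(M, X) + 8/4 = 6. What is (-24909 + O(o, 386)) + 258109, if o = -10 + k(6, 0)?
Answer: 233443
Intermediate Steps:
k(M, X) = 4 (k(M, X) = -2 + 6 = 4)
o = -6 (o = -10 + 4 = -6)
(-24909 + O(o, 386)) + 258109 = (-24909 + 243) + 258109 = -24666 + 258109 = 233443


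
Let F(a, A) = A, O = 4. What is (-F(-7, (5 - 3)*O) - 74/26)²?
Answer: 19881/169 ≈ 117.64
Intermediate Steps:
(-F(-7, (5 - 3)*O) - 74/26)² = (-(5 - 3)*4 - 74/26)² = (-2*4 - 74*1/26)² = (-1*8 - 37/13)² = (-8 - 37/13)² = (-141/13)² = 19881/169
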